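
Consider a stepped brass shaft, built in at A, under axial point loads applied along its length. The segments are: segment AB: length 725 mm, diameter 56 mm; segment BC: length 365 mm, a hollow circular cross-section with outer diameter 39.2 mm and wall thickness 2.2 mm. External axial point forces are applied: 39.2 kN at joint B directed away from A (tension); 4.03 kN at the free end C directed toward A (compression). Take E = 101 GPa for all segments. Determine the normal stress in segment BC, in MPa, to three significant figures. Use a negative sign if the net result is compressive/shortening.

Internal axial forces (sectioning from the free end, tension +): N_BC = -4.03 kN, N_AB = 35.17 kN.
A_BC = 255.7 mm².
σ_BC = N_BC/A_BC = -4030/255.7 = -15.76 MPa.

-15.8 MPa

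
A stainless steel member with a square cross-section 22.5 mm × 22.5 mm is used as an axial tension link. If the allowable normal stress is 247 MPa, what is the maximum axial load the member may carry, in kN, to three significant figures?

A = 506.2 mm².
P_max = σ_allow · A = 247 · 506.2 = 125000 N = 125 kN.

125 kN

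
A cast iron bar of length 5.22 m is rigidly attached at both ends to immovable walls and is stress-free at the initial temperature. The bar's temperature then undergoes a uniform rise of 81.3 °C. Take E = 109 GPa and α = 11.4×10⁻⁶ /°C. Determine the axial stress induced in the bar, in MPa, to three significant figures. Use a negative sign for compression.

Free thermal expansion αLΔT = 11.4e-6 · 5220 · 81.3 = 4.838 mm.
The walls impose strain ε = −(4.838)/5220 = -9.2682e-04; σ = Eε = 109000 · -9.2682e-04 = -101 MPa.

-101 MPa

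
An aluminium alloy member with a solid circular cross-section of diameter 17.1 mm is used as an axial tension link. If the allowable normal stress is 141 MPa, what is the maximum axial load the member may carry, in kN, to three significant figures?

32.4 kN

A = 229.7 mm².
P_max = σ_allow · A = 141 · 229.7 = 32380 N = 32.38 kN.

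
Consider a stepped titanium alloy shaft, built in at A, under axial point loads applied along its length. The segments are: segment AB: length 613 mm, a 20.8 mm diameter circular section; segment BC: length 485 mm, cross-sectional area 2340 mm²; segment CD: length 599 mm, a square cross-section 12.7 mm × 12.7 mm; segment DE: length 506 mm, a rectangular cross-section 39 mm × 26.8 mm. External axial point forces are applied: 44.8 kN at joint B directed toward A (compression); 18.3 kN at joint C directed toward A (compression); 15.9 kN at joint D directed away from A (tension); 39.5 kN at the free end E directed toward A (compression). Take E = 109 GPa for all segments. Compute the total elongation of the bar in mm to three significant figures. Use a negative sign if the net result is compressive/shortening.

-2.49 mm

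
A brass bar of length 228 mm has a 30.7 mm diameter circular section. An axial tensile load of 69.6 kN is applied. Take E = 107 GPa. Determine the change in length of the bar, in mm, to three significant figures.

A = 740.2 mm².
δ_mech = NL/(AE) = 69600·228/(740.2·107000) = 0.2004 mm.

0.200 mm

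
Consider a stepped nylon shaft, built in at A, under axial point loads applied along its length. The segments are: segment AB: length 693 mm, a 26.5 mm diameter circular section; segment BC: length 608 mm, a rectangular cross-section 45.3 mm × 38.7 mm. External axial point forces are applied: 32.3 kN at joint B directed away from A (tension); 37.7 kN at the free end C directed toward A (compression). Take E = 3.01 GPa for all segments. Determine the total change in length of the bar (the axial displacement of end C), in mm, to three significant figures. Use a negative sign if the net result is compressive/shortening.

Internal axial forces (sectioning from the free end, tension +): N_BC = -37.7 kN, N_AB = -5.4 kN.
A_AB = 551.5 mm².
A_BC = 1753 mm².
δ_AB = -5400·693/(551.5·3010) = -2.254 mm
δ_BC = -37700·608/(1753·3010) = -4.344 mm
δ = Σδ_i = -6.598 mm.

-6.60 mm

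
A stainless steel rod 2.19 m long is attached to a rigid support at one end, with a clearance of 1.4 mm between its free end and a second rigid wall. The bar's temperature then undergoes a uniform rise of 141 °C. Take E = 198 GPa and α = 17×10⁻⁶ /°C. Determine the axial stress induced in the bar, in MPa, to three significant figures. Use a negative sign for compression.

-348 MPa

Free thermal expansion αLΔT = 17e-6 · 2190 · 141 = 5.249 mm.
The walls engage after the gap closes; constrained expansion = 5.249 − 1.4 = 3.849 mm.
The walls impose strain ε = −(3.849)/2190 = -1.7577e-03; σ = Eε = 198000 · -1.7577e-03 = -348 MPa.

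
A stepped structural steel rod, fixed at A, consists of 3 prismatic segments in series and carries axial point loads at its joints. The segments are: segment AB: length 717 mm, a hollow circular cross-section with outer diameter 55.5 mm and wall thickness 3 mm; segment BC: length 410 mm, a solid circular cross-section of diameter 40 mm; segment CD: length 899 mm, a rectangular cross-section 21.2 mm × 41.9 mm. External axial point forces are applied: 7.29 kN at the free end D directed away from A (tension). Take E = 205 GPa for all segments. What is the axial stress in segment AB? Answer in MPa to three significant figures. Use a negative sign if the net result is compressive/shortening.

14.7 MPa

Internal axial forces (sectioning from the free end, tension +): N_CD = 7.29 kN, N_BC = 7.29 kN, N_AB = 7.29 kN.
A_AB = 494.8 mm².
σ_AB = N_AB/A_AB = 7290/494.8 = 14.73 MPa.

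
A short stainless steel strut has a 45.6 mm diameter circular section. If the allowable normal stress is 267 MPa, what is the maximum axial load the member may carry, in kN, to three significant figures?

436 kN

A = 1633 mm².
P_max = σ_allow · A = 267 · 1633 = 436000 N = 436 kN.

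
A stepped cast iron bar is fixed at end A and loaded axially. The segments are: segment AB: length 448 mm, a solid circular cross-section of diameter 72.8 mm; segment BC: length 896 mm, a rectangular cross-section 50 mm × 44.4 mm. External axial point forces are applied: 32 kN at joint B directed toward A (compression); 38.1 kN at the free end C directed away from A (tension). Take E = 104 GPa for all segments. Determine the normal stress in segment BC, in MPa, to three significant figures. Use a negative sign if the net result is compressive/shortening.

Internal axial forces (sectioning from the free end, tension +): N_BC = 38.1 kN, N_AB = 6.1 kN.
A_BC = 2220 mm².
σ_BC = N_BC/A_BC = 38100/2220 = 17.16 MPa.

17.2 MPa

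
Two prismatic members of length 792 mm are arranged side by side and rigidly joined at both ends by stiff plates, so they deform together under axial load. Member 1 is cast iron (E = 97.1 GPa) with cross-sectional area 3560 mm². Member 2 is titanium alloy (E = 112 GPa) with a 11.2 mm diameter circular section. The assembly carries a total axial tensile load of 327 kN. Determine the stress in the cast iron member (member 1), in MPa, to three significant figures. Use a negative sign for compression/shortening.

89.0 MPa

A_2 = 98.52 mm².
Equal strain + equilibrium ⇒ each member carries load in proportion to AE: A₁E₁ = 345700000 N, A₂E₂ = 11030000 N, ΣAE = 356700000 N.
σ₁ = P·E₁/ΣAE = 327000·97100/356700000 = 89.01 MPa.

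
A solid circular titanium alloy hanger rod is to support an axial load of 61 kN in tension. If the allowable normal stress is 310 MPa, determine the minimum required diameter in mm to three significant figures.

Required area A ≥ P/σ_allow = 61000/310 = 196.8 mm².
For a solid circular section, d ≥ √(4A/π) = 15.83 mm.

15.8 mm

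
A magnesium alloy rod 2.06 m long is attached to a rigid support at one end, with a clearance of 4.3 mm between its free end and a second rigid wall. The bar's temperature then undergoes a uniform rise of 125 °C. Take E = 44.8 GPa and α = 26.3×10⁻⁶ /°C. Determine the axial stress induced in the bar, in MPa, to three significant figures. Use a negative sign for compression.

Free thermal expansion αLΔT = 26.3e-6 · 2060 · 125 = 6.772 mm.
The walls engage after the gap closes; constrained expansion = 6.772 − 4.3 = 2.472 mm.
The walls impose strain ε = −(2.472)/2060 = -1.2001e-03; σ = Eε = 44800 · -1.2001e-03 = -53.77 MPa.

-53.8 MPa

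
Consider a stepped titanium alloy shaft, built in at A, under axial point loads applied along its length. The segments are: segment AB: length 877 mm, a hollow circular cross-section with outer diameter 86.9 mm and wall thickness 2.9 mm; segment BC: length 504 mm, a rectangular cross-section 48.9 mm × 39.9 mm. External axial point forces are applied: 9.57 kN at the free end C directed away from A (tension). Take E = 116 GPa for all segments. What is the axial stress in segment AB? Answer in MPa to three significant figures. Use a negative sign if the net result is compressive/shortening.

12.5 MPa

Internal axial forces (sectioning from the free end, tension +): N_BC = 9.57 kN, N_AB = 9.57 kN.
A_AB = 765.3 mm².
σ_AB = N_AB/A_AB = 9570/765.3 = 12.51 MPa.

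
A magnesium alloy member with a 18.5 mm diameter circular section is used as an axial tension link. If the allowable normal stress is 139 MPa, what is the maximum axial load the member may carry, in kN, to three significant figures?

37.4 kN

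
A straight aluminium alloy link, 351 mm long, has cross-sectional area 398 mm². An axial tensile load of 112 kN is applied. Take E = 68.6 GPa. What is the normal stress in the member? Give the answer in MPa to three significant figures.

σ = N/A = 112000/398 = 281.4 MPa.

281 MPa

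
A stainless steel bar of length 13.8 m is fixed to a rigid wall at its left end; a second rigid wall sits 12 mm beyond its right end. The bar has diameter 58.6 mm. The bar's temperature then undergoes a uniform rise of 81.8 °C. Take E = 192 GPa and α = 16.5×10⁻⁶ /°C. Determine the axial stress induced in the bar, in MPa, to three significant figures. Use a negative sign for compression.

-92.2 MPa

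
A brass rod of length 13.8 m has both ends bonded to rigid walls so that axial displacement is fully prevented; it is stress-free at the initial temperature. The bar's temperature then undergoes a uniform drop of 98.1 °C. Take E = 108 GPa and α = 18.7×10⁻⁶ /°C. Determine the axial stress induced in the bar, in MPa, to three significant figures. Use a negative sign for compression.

198 MPa

Free thermal expansion αLΔT = 18.7e-6 · 13800 · -98.1 = -25.32 mm.
The walls impose strain ε = −(-25.32)/13800 = 1.8345e-03; σ = Eε = 108000 · 1.8345e-03 = 198.1 MPa.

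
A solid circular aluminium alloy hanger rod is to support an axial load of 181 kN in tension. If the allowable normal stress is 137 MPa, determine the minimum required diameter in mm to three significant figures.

41.0 mm

Required area A ≥ P/σ_allow = 181000/137 = 1321 mm².
For a solid circular section, d ≥ √(4A/π) = 41.01 mm.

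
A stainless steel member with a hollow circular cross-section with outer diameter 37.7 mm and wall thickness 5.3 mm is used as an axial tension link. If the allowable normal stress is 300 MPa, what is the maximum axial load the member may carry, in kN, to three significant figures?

A = 539.5 mm².
P_max = σ_allow · A = 300 · 539.5 = 161800 N = 161.8 kN.

162 kN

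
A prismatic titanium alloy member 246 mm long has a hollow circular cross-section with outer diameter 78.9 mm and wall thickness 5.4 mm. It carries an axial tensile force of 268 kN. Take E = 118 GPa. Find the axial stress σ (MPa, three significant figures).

A = 1247 mm².
σ = N/A = 268000/1247 = 214.9 MPa.

215 MPa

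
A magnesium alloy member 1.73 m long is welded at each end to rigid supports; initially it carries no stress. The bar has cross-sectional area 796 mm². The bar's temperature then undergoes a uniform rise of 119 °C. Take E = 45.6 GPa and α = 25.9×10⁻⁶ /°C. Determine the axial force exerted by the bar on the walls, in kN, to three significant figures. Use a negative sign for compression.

-112 kN

Free thermal expansion αLΔT = 25.9e-6 · 1730 · 119 = 5.332 mm.
The walls impose strain ε = −(5.332)/1730 = -3.0821e-03; σ = Eε = 45600 · -3.0821e-03 = -140.5 MPa.
Wall reaction R = σ·A = -140.5·796 = -111900 N = -111.9 kN.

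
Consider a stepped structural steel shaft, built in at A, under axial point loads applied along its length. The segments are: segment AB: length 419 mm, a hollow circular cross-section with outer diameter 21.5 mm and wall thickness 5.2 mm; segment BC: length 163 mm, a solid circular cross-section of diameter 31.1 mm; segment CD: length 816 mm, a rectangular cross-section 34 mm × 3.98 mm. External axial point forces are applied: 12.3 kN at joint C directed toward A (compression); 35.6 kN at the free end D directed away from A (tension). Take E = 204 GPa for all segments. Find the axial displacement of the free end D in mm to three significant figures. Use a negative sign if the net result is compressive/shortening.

Internal axial forces (sectioning from the free end, tension +): N_CD = 35.6 kN, N_BC = 23.3 kN, N_AB = 23.3 kN.
A_AB = 266.3 mm².
A_BC = 759.6 mm².
A_CD = 135.3 mm².
δ_AB = 23300·419/(266.3·204000) = 0.1797 mm
δ_BC = 23300·163/(759.6·204000) = 0.02451 mm
δ_CD = 35600·816/(135.3·204000) = 1.052 mm
δ = Σδ_i = 1.257 mm.

1.26 mm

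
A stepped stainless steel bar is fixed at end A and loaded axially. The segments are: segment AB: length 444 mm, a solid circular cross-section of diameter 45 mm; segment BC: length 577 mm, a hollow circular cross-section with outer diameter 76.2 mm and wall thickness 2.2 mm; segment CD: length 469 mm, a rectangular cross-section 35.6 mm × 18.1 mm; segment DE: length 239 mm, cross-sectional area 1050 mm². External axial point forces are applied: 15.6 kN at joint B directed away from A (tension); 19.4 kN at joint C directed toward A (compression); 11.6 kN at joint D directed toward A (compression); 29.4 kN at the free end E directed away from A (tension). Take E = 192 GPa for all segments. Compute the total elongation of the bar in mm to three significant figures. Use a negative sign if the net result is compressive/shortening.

0.113 mm

Internal axial forces (sectioning from the free end, tension +): N_DE = 29.4 kN, N_CD = 17.8 kN, N_BC = -1.6 kN, N_AB = 14 kN.
A_AB = 1590 mm².
A_BC = 511.5 mm².
A_CD = 644.4 mm².
δ_AB = 14000·444/(1590·192000) = 0.02036 mm
δ_BC = -1600·577/(511.5·192000) = -0.009401 mm
δ_CD = 17800·469/(644.4·192000) = 0.06748 mm
δ_DE = 29400·239/(1050·192000) = 0.03485 mm
δ = Σδ_i = 0.1133 mm.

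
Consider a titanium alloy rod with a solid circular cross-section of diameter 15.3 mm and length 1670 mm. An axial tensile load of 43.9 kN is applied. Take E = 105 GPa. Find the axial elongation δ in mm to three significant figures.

3.80 mm

A = 183.9 mm².
δ_mech = NL/(AE) = 43900·1670/(183.9·105000) = 3.798 mm.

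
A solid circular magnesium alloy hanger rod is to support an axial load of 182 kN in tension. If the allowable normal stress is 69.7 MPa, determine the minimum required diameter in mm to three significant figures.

Required area A ≥ P/σ_allow = 182000/69.7 = 2611 mm².
For a solid circular section, d ≥ √(4A/π) = 57.66 mm.

57.7 mm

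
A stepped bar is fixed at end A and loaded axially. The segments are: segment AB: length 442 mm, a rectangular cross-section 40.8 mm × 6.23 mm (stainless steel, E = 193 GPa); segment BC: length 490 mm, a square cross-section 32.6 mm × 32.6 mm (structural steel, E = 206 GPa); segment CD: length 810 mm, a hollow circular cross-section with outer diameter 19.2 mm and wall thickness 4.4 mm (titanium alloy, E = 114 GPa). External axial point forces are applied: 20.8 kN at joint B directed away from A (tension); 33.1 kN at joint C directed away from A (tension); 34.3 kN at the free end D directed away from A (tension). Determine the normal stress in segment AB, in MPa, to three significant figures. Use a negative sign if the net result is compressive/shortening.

Internal axial forces (sectioning from the free end, tension +): N_CD = 34.3 kN, N_BC = 67.4 kN, N_AB = 88.2 kN.
A_AB = 254.2 mm².
σ_AB = N_AB/A_AB = 88200/254.2 = 347 MPa.

347 MPa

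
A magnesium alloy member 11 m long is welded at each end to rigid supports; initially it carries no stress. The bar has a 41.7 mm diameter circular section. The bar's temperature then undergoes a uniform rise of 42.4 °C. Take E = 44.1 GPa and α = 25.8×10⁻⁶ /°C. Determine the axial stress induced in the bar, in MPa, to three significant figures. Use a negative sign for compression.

-48.2 MPa

Free thermal expansion αLΔT = 25.8e-6 · 11000 · 42.4 = 12.03 mm.
The walls impose strain ε = −(12.03)/11000 = -1.0939e-03; σ = Eε = 44100 · -1.0939e-03 = -48.24 MPa.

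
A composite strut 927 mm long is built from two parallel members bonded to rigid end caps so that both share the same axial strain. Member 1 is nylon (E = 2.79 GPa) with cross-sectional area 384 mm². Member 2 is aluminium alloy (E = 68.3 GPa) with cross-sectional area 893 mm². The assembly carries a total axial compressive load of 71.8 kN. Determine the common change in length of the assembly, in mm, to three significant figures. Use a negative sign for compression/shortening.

-1.07 mm

Equal strain + equilibrium ⇒ each member carries load in proportion to AE: A₁E₁ = 1071000 N, A₂E₂ = 60990000 N, ΣAE = 62060000 N.
δ = PL/ΣAE = -71800·927/62060000 = -1.072 mm.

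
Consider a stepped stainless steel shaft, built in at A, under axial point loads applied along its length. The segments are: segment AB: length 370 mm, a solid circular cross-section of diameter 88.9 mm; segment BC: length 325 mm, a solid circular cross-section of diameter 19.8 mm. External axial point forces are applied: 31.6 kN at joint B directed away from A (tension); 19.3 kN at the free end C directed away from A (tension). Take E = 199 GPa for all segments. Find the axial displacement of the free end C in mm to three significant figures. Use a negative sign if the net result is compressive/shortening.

0.118 mm

Internal axial forces (sectioning from the free end, tension +): N_BC = 19.3 kN, N_AB = 50.9 kN.
A_AB = 6207 mm².
A_BC = 307.9 mm².
δ_AB = 50900·370/(6207·199000) = 0.01525 mm
δ_BC = 19300·325/(307.9·199000) = 0.1024 mm
δ = Σδ_i = 0.1176 mm.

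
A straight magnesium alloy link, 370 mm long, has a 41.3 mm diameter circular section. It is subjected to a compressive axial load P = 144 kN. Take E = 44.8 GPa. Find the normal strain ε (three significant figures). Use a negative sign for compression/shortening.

-0.00240

A = 1340 mm².
σ = N/A = -107.5 MPa; ε = σ/E = -107.5/44800 = -2.399e-03.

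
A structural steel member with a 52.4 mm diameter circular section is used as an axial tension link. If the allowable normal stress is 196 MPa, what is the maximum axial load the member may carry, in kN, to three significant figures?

A = 2157 mm².
P_max = σ_allow · A = 196 · 2157 = 422700 N = 422.7 kN.

423 kN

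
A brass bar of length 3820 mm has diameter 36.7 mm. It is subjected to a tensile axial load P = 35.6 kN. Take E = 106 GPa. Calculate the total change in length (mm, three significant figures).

A = 1058 mm².
δ_mech = NL/(AE) = 35600·3820/(1058·106000) = 1.213 mm.

1.21 mm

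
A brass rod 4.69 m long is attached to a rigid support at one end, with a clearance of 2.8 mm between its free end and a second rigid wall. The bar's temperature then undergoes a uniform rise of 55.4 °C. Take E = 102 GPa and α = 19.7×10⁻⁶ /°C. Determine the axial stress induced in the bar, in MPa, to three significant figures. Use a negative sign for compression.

-50.4 MPa

Free thermal expansion αLΔT = 19.7e-6 · 4690 · 55.4 = 5.119 mm.
The walls engage after the gap closes; constrained expansion = 5.119 − 2.8 = 2.319 mm.
The walls impose strain ε = −(2.319)/4690 = -4.9437e-04; σ = Eε = 102000 · -4.9437e-04 = -50.43 MPa.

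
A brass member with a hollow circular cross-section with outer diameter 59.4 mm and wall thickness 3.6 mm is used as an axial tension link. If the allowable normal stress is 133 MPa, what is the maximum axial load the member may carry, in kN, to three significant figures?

A = 631.1 mm².
P_max = σ_allow · A = 133 · 631.1 = 83930 N = 83.93 kN.

83.9 kN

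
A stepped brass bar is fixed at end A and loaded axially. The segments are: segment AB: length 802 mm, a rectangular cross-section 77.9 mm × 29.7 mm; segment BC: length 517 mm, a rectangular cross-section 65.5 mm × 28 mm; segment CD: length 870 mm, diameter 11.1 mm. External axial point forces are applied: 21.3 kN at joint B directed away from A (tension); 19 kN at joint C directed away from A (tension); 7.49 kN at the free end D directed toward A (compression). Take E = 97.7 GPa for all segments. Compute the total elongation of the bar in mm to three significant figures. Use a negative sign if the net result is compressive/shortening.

-0.540 mm

Internal axial forces (sectioning from the free end, tension +): N_CD = -7.49 kN, N_BC = 11.51 kN, N_AB = 32.81 kN.
A_AB = 2314 mm².
A_BC = 1834 mm².
A_CD = 96.77 mm².
δ_AB = 32810·802/(2314·97700) = 0.1164 mm
δ_BC = 11510·517/(1834·97700) = 0.03321 mm
δ_CD = -7490·870/(96.77·97700) = -0.6892 mm
δ = Σδ_i = -0.5396 mm.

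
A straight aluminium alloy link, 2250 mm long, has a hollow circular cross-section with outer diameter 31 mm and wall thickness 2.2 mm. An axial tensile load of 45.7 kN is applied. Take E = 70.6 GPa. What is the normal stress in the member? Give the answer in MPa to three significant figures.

230 MPa

A = 199.1 mm².
σ = N/A = 45700/199.1 = 229.6 MPa.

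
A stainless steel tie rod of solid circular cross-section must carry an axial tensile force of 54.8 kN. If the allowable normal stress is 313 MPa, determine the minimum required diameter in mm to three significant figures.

14.9 mm

Required area A ≥ P/σ_allow = 54800/313 = 175.1 mm².
For a solid circular section, d ≥ √(4A/π) = 14.93 mm.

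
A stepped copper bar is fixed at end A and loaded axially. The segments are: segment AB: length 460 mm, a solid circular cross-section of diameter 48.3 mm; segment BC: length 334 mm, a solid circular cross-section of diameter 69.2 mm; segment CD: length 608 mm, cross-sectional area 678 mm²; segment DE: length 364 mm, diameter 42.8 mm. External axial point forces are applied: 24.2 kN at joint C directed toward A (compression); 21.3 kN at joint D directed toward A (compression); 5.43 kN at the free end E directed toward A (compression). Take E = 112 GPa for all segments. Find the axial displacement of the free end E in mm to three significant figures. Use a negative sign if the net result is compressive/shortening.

-0.381 mm

Internal axial forces (sectioning from the free end, tension +): N_DE = -5.43 kN, N_CD = -26.73 kN, N_BC = -50.93 kN, N_AB = -50.93 kN.
A_AB = 1832 mm².
A_BC = 3761 mm².
A_DE = 1439 mm².
δ_AB = -50930·460/(1832·112000) = -0.1142 mm
δ_BC = -50930·334/(3761·112000) = -0.04038 mm
δ_CD = -26730·608/(678·112000) = -0.214 mm
δ_DE = -5430·364/(1439·112000) = -0.01227 mm
δ = Σδ_i = -0.3808 mm.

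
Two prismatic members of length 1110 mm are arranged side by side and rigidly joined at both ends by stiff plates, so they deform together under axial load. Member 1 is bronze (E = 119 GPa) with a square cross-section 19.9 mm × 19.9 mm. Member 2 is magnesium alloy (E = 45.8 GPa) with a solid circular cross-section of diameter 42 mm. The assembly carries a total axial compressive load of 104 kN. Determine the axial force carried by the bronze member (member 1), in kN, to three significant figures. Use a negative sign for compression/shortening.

A_1 = 396 mm².
A_2 = 1385 mm².
Equal strain + equilibrium ⇒ each member carries load in proportion to AE: A₁E₁ = 47130000 N, A₂E₂ = 63450000 N, ΣAE = 110600000 N.
F₁ = P·A₁E₁/ΣAE = -104000·47130000/110600000 = -44320 N.

-44.3 kN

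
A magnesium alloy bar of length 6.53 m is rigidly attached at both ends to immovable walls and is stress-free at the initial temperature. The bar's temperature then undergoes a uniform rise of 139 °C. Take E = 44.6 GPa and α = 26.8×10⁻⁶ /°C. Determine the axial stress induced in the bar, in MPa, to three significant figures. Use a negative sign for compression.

Free thermal expansion αLΔT = 26.8e-6 · 6530 · 139 = 24.33 mm.
The walls impose strain ε = −(24.33)/6530 = -3.7252e-03; σ = Eε = 44600 · -3.7252e-03 = -166.1 MPa.

-166 MPa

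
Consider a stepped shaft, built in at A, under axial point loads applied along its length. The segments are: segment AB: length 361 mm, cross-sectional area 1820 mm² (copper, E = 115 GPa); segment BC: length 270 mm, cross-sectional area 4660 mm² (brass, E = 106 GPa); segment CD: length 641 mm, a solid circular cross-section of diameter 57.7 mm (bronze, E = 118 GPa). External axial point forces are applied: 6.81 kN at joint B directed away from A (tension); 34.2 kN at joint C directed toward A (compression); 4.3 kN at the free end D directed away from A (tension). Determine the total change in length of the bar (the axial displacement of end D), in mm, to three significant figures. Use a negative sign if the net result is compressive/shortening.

-0.0472 mm

Internal axial forces (sectioning from the free end, tension +): N_CD = 4.3 kN, N_BC = -29.9 kN, N_AB = -23.09 kN.
A_CD = 2615 mm².
δ_AB = -23090·361/(1820·115000) = -0.03983 mm
δ_BC = -29900·270/(4660·106000) = -0.01634 mm
δ_CD = 4300·641/(2615·118000) = 0.008933 mm
δ = Σδ_i = -0.04724 mm.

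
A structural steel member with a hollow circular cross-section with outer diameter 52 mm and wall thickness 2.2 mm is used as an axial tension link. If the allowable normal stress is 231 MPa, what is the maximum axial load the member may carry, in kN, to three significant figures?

79.5 kN

A = 344.2 mm².
P_max = σ_allow · A = 231 · 344.2 = 79510 N = 79.51 kN.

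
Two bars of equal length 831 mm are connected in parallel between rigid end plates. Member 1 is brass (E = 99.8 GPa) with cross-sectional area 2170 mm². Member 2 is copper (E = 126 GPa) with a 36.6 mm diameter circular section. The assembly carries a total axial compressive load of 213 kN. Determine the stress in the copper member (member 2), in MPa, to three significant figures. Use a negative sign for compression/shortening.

-76.9 MPa

A_2 = 1052 mm².
Equal strain + equilibrium ⇒ each member carries load in proportion to AE: A₁E₁ = 216600000 N, A₂E₂ = 132600000 N, ΣAE = 349100000 N.
σ₂ = P·E₂/ΣAE = -213000·126000/349100000 = -76.87 MPa.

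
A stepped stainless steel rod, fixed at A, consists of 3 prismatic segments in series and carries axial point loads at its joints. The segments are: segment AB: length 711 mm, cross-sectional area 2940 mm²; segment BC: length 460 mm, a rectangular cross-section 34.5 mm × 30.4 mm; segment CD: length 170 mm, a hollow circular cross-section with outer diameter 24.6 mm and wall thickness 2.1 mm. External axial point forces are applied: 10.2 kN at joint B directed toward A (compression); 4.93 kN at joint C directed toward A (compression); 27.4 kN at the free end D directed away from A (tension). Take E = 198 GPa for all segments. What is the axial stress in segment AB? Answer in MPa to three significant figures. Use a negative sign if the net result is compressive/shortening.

4.17 MPa

Internal axial forces (sectioning from the free end, tension +): N_CD = 27.4 kN, N_BC = 22.47 kN, N_AB = 12.27 kN.
σ_AB = N_AB/A_AB = 12270/2940 = 4.173 MPa.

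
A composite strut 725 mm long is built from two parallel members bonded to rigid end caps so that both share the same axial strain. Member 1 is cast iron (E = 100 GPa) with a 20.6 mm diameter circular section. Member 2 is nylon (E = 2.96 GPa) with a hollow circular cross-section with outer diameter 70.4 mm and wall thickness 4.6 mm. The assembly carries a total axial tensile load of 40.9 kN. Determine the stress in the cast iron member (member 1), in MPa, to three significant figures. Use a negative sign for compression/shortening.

113 MPa

A_1 = 333.3 mm².
A_2 = 950.9 mm².
Equal strain + equilibrium ⇒ each member carries load in proportion to AE: A₁E₁ = 33330000 N, A₂E₂ = 2815000 N, ΣAE = 36140000 N.
σ₁ = P·E₁/ΣAE = 40900·100000/36140000 = 113.2 MPa.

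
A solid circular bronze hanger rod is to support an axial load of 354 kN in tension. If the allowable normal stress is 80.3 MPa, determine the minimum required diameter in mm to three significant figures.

74.9 mm

Required area A ≥ P/σ_allow = 354000/80.3 = 4408 mm².
For a solid circular section, d ≥ √(4A/π) = 74.92 mm.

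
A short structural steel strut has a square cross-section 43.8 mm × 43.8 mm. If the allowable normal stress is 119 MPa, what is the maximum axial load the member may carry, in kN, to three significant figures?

228 kN

A = 1918 mm².
P_max = σ_allow · A = 119 · 1918 = 228300 N = 228.3 kN.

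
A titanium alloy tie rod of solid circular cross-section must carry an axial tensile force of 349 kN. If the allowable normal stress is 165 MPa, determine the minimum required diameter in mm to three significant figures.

Required area A ≥ P/σ_allow = 349000/165 = 2115 mm².
For a solid circular section, d ≥ √(4A/π) = 51.9 mm.

51.9 mm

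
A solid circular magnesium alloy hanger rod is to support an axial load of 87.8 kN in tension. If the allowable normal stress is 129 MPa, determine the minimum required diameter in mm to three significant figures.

29.4 mm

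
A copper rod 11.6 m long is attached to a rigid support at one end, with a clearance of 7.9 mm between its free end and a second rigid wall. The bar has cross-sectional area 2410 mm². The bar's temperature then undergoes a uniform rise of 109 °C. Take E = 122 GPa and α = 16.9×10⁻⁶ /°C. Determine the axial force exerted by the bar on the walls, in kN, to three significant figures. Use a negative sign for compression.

Free thermal expansion αLΔT = 16.9e-6 · 11600 · 109 = 21.37 mm.
The walls engage after the gap closes; constrained expansion = 21.37 − 7.9 = 13.47 mm.
The walls impose strain ε = −(13.47)/11600 = -1.1611e-03; σ = Eε = 122000 · -1.1611e-03 = -141.6 MPa.
Wall reaction R = σ·A = -141.6·2410 = -341400 N = -341.4 kN.

-341 kN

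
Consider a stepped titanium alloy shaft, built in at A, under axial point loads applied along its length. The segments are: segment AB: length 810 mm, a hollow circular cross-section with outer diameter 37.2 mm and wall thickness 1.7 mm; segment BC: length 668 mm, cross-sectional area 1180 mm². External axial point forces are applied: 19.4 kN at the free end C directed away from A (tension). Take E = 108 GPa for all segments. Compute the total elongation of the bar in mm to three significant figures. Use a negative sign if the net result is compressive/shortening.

Internal axial forces (sectioning from the free end, tension +): N_BC = 19.4 kN, N_AB = 19.4 kN.
A_AB = 189.6 mm².
δ_AB = 19400·810/(189.6·108000) = 0.7674 mm
δ_BC = 19400·668/(1180·108000) = 0.1017 mm
δ = Σδ_i = 0.8691 mm.

0.869 mm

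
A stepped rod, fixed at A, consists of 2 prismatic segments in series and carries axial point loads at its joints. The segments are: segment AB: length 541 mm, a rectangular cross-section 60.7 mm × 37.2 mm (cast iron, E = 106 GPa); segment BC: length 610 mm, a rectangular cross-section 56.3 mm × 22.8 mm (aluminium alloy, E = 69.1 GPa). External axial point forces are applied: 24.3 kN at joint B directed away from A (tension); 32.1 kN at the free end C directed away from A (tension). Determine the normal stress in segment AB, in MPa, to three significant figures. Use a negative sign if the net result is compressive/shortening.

Internal axial forces (sectioning from the free end, tension +): N_BC = 32.1 kN, N_AB = 56.4 kN.
A_AB = 2258 mm².
σ_AB = N_AB/A_AB = 56400/2258 = 24.98 MPa.

25.0 MPa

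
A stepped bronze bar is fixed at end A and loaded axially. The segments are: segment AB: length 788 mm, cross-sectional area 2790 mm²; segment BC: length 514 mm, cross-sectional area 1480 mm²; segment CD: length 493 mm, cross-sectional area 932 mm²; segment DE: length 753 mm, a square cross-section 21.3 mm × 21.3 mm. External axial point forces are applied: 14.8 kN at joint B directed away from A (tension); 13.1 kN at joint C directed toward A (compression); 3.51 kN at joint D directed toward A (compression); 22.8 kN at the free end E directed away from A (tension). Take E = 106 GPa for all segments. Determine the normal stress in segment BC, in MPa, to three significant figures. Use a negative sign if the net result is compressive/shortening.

4.18 MPa

Internal axial forces (sectioning from the free end, tension +): N_DE = 22.8 kN, N_CD = 19.29 kN, N_BC = 6.19 kN, N_AB = 20.99 kN.
σ_BC = N_BC/A_BC = 6190/1480 = 4.182 MPa.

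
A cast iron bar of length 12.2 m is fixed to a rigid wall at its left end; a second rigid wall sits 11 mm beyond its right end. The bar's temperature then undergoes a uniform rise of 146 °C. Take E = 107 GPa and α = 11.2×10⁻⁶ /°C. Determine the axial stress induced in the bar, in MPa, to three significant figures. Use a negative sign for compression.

Free thermal expansion αLΔT = 11.2e-6 · 12200 · 146 = 19.95 mm.
The walls engage after the gap closes; constrained expansion = 19.95 − 11 = 8.949 mm.
The walls impose strain ε = −(8.949)/12200 = -7.3356e-04; σ = Eε = 107000 · -7.3356e-04 = -78.49 MPa.

-78.5 MPa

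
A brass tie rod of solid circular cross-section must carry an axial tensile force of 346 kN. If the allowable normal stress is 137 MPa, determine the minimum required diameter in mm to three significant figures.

Required area A ≥ P/σ_allow = 346000/137 = 2526 mm².
For a solid circular section, d ≥ √(4A/π) = 56.71 mm.

56.7 mm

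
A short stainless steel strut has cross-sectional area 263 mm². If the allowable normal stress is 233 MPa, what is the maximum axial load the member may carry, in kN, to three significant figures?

P_max = σ_allow · A = 233 · 263 = 61280 N = 61.28 kN.

61.3 kN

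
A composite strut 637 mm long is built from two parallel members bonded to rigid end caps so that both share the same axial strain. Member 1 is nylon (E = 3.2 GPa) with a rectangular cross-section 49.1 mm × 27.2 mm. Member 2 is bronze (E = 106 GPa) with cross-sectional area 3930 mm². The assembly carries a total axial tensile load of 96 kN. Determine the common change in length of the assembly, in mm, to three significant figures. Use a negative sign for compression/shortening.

0.145 mm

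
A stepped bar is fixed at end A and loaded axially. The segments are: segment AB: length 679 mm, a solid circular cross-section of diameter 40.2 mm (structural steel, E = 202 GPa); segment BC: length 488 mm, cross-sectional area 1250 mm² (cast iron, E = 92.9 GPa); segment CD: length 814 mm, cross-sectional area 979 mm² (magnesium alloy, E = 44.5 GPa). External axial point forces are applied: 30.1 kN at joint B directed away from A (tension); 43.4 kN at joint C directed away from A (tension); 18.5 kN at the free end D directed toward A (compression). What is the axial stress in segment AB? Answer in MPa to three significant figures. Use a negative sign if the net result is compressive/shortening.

43.3 MPa

Internal axial forces (sectioning from the free end, tension +): N_CD = -18.5 kN, N_BC = 24.9 kN, N_AB = 55 kN.
A_AB = 1269 mm².
σ_AB = N_AB/A_AB = 55000/1269 = 43.33 MPa.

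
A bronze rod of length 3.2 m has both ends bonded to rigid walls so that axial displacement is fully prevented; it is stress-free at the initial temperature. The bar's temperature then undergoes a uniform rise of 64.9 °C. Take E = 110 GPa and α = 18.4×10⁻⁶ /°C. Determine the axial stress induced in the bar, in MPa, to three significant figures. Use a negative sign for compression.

Free thermal expansion αLΔT = 18.4e-6 · 3200 · 64.9 = 3.821 mm.
The walls impose strain ε = −(3.821)/3200 = -1.1942e-03; σ = Eε = 110000 · -1.1942e-03 = -131.4 MPa.

-131 MPa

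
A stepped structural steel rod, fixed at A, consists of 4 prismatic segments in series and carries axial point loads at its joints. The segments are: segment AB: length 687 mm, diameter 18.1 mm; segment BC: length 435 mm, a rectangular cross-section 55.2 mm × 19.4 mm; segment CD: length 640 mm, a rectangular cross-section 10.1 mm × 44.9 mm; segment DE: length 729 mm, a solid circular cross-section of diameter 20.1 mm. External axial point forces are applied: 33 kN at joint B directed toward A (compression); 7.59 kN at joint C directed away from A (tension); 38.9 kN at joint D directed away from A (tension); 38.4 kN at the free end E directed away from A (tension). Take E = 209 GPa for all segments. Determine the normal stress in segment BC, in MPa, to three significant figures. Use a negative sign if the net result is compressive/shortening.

79.3 MPa

Internal axial forces (sectioning from the free end, tension +): N_DE = 38.4 kN, N_CD = 77.3 kN, N_BC = 84.89 kN, N_AB = 51.89 kN.
A_BC = 1071 mm².
σ_BC = N_BC/A_BC = 84890/1071 = 79.27 MPa.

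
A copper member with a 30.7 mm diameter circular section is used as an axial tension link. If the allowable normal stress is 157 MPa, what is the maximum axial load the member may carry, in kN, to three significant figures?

116 kN

A = 740.2 mm².
P_max = σ_allow · A = 157 · 740.2 = 116200 N = 116.2 kN.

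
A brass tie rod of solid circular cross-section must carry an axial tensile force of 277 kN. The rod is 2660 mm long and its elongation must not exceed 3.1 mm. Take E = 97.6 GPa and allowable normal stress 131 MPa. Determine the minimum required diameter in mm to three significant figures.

55.7 mm

Required area A ≥ P/σ_allow = 277000/131 = 2115 mm².
For a solid circular section, d ≥ √(4A/π) = 51.89 mm.
Elongation limit: A ≥ PL/(Eδ_allow) = 277000·2660/(97600·3.1) = 2435 mm² ⇒ d ≥ 55.68 mm.
The elongation limit governs.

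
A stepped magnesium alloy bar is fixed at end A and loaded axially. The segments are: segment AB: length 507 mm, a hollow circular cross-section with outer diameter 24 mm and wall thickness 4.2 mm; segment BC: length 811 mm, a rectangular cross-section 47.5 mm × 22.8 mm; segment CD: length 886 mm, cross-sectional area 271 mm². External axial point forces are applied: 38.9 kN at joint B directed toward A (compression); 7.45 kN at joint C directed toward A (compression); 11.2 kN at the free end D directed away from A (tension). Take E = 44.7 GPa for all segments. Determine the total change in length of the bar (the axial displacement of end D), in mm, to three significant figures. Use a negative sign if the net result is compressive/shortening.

-0.644 mm

Internal axial forces (sectioning from the free end, tension +): N_CD = 11.2 kN, N_BC = 3.75 kN, N_AB = -35.15 kN.
A_AB = 261.3 mm².
A_BC = 1083 mm².
δ_AB = -35150·507/(261.3·44700) = -1.526 mm
δ_BC = 3750·811/(1083·44700) = 0.06282 mm
δ_CD = 11200·886/(271·44700) = 0.8192 mm
δ = Σδ_i = -0.644 mm.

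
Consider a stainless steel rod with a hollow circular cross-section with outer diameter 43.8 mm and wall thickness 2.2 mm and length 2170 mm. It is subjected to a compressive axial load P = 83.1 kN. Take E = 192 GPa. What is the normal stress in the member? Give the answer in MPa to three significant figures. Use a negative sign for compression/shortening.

A = 287.5 mm².
σ = N/A = -83100/287.5 = -289 MPa.

-289 MPa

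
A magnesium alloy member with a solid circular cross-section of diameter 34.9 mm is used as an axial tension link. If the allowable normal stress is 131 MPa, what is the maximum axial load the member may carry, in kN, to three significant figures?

125 kN

A = 956.6 mm².
P_max = σ_allow · A = 131 · 956.6 = 125300 N = 125.3 kN.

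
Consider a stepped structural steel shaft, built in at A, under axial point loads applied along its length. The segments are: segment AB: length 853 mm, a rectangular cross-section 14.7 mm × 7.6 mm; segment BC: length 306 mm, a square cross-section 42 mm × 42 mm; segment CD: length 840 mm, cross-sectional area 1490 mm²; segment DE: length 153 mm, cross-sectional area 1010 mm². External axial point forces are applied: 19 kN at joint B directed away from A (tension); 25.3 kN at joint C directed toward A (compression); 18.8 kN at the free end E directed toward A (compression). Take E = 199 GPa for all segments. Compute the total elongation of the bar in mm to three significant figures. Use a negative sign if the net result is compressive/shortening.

Internal axial forces (sectioning from the free end, tension +): N_DE = -18.8 kN, N_CD = -18.8 kN, N_BC = -44.1 kN, N_AB = -25.1 kN.
A_AB = 111.7 mm².
A_BC = 1764 mm².
δ_AB = -25100·853/(111.7·199000) = -0.963 mm
δ_BC = -44100·306/(1764·199000) = -0.03844 mm
δ_CD = -18800·840/(1490·199000) = -0.05326 mm
δ_DE = -18800·153/(1010·199000) = -0.01431 mm
δ = Σδ_i = -1.069 mm.

-1.07 mm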